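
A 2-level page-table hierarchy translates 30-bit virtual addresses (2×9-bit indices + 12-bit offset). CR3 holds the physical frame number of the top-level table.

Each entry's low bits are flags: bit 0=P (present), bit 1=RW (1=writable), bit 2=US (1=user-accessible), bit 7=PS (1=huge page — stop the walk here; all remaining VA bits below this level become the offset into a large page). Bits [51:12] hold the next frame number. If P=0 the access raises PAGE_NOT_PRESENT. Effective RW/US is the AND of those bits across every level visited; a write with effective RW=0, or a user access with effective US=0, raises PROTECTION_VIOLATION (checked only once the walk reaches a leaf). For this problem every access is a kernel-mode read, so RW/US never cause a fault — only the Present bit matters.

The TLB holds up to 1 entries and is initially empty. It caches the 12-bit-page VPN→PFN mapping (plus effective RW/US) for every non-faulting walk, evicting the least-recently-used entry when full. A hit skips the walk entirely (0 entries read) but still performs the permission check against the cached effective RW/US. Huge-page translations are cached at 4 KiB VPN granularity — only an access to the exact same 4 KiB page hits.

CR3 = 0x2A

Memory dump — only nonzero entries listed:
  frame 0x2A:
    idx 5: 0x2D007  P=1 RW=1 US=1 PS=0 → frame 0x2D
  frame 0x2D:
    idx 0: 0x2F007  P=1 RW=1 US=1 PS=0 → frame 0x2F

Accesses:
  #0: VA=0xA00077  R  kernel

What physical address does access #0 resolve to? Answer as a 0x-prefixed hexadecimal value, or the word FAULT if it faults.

Per-access translation:
#0 VA=0xA00077 (r,kernel):
  [0] read 0x2A idx=5: raw=0x2D007 flags P=1 W=1 U=1 S=0
  [1] read 0x2D idx=0: raw=0x2F007 flags P=1 W=1 U=1 S=0
  ✓ 0x2F077  — 2 lookups

Access #0 PA: 0x2F077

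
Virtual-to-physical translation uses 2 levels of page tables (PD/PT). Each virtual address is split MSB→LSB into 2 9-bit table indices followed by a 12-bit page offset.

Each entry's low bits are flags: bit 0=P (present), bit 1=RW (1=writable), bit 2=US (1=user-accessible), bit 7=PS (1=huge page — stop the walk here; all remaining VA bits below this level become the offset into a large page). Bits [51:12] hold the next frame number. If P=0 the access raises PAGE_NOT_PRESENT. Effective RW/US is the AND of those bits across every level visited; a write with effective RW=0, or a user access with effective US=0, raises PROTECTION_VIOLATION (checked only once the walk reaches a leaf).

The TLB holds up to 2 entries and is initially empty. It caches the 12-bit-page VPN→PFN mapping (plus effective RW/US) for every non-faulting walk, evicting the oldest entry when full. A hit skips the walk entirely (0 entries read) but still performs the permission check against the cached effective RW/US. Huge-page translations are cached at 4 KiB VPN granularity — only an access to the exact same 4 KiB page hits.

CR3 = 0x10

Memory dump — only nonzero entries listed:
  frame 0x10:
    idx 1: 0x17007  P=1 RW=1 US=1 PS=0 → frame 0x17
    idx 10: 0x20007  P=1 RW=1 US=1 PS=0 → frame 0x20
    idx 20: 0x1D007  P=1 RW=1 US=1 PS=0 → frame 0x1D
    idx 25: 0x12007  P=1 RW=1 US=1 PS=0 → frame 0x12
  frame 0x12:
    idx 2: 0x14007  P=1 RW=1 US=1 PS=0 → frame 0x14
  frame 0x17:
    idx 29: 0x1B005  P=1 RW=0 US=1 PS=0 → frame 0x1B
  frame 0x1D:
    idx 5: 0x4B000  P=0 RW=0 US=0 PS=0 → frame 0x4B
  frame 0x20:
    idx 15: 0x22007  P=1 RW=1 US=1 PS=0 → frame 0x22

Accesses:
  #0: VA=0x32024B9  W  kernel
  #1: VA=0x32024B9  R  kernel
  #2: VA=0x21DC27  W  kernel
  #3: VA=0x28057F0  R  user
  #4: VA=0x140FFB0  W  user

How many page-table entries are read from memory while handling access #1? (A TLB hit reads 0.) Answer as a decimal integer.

Trace:
#0 VA=0x32024B9 (w,kernel):
  L0 @0x10[25] → 0x12007  P=1,RW=1,US=1,PS=0
  L1 @0x12[2] → 0x14007  P=1,RW=1,US=1,PS=0
  ⇒ phys 0x144B9  [2 reads]
#1 VA=0x32024B9 (r,kernel):
  TLB hit vpn=0x3202 → PA=0x144B9
#2 VA=0x21DC27 (w,kernel):
  L0 @0x10[1] → 0x17007  P=1,RW=1,US=1,PS=0
  L1 @0x17[29] → 0x1B005  P=1,RW=0,US=1,PS=0
  → PROTECTION_VIOLATION  (2 entries read)
#3 VA=0x28057F0 (r,user):
  L0 @0x10[20] → 0x1D007  P=1,RW=1,US=1,PS=0
  L1 @0x1D[5] → 0x4B000  P=0,RW=0,US=0,PS=0
  → PAGE_NOT_PRESENT  (2 entries read)
#4 VA=0x140FFB0 (w,user):
  L0 @0x10[10] → 0x20007  P=1,RW=1,US=1,PS=0
  L1 @0x20[15] → 0x22007  P=1,RW=1,US=1,PS=0
  ⇒ phys 0x22FB0  [2 reads]

Entries read for #1: 0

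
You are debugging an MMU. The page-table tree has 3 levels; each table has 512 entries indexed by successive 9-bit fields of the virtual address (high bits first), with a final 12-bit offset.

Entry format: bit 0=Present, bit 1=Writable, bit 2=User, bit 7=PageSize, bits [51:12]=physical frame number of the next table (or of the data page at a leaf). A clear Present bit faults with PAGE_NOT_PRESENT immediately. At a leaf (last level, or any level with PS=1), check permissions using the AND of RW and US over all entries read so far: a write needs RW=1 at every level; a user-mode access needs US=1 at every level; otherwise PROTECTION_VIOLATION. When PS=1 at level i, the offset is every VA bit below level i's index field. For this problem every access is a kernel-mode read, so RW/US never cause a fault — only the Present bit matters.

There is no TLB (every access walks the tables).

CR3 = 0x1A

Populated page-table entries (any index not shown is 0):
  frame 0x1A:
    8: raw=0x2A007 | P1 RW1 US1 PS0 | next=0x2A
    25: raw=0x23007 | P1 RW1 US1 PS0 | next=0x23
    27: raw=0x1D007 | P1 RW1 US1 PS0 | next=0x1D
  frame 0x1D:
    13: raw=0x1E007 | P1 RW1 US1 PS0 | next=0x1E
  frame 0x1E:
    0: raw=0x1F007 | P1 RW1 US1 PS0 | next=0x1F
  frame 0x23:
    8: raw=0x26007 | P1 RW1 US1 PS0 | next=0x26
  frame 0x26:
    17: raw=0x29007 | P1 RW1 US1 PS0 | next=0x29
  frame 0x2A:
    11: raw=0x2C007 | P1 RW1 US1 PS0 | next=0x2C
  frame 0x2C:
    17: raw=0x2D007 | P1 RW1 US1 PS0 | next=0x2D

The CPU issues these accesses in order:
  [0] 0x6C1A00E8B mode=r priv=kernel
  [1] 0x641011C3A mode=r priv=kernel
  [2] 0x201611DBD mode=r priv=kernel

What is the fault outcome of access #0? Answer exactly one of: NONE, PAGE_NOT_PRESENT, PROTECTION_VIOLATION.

Walk each access:
#0 VA=0x6C1A00E8B (r,kernel):
  lvl0: tbl 0x1A, slot 27 ⇒ 0x1D007 (P1/RW1/US1/PS0)
  lvl1: tbl 0x1D, slot 13 ⇒ 0x1E007 (P1/RW1/US1/PS0)
  lvl2: tbl 0x1E, slot 0 ⇒ 0x1F007 (P1/RW1/US1/PS0)
  → PA=0x1FE8B  (3 entries read)
#1 VA=0x641011C3A (r,kernel):
  lvl0: tbl 0x1A, slot 25 ⇒ 0x23007 (P1/RW1/US1/PS0)
  lvl1: tbl 0x23, slot 8 ⇒ 0x26007 (P1/RW1/US1/PS0)
  lvl2: tbl 0x26, slot 17 ⇒ 0x29007 (P1/RW1/US1/PS0)
  → PA=0x29C3A  (3 entries read)
#2 VA=0x201611DBD (r,kernel):
  lvl0: tbl 0x1A, slot 8 ⇒ 0x2A007 (P1/RW1/US1/PS0)
  lvl1: tbl 0x2A, slot 11 ⇒ 0x2C007 (P1/RW1/US1/PS0)
  lvl2: tbl 0x2C, slot 17 ⇒ 0x2D007 (P1/RW1/US1/PS0)
  → PA=0x2DDBD  (3 entries read)

Access #0 fault: NONE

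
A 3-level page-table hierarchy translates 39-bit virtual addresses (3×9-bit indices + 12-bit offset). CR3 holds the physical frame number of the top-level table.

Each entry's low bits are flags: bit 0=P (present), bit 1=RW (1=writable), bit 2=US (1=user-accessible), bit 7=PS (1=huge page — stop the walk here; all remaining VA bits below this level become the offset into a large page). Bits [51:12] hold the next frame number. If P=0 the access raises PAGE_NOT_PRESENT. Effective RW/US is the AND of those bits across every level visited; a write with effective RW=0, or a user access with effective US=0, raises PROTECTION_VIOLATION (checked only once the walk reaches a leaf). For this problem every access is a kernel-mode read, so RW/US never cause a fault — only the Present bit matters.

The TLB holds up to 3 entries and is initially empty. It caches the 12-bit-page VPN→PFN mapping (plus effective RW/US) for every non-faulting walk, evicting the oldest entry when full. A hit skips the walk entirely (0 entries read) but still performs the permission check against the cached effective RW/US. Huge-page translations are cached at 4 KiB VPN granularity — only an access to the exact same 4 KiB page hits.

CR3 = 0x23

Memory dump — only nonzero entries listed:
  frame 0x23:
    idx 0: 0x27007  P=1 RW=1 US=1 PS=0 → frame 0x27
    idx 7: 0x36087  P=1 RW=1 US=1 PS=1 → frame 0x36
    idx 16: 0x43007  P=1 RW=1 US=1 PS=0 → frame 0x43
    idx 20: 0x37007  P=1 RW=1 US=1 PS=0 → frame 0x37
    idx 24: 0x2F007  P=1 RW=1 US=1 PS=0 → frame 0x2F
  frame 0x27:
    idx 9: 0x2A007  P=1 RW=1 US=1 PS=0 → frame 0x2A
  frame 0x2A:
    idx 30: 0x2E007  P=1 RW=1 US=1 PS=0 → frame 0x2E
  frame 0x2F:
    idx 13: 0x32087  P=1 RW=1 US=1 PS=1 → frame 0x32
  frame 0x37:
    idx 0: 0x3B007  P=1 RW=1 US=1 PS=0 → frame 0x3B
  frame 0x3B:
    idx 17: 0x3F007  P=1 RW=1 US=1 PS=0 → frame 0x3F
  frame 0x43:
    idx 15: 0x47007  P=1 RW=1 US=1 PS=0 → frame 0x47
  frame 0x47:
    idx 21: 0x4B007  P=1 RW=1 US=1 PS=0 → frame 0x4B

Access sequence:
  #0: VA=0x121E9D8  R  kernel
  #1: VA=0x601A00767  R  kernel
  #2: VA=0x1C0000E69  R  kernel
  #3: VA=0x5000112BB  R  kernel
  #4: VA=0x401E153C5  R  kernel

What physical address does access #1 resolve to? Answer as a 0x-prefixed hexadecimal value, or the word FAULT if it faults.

Walk each access:
#0 VA=0x121E9D8 (r,kernel):
  lvl0: tbl 0x23, slot 0 ⇒ 0x27007 (P1/RW1/US1/PS0)
  lvl1: tbl 0x27, slot 9 ⇒ 0x2A007 (P1/RW1/US1/PS0)
  lvl2: tbl 0x2A, slot 30 ⇒ 0x2E007 (P1/RW1/US1/PS0)
  → PA=0x2E9D8  (3 entries read)
#1 VA=0x601A00767 (r,kernel):
  lvl0: tbl 0x23, slot 24 ⇒ 0x2F007 (P1/RW1/US1/PS0)
  lvl1: tbl 0x2F, slot 13 ⇒ 0x32087 (P1/RW1/US1/PS1)
  → PA=0x32767 (huge @L1)  (2 entries read)
#2 VA=0x1C0000E69 (r,kernel):
  lvl0: tbl 0x23, slot 7 ⇒ 0x36087 (P1/RW1/US1/PS1)
  → PA=0x36E69 (huge @L0)  (1 entries read)
#3 VA=0x5000112BB (r,kernel):
  lvl0: tbl 0x23, slot 20 ⇒ 0x37007 (P1/RW1/US1/PS0)
  lvl1: tbl 0x37, slot 0 ⇒ 0x3B007 (P1/RW1/US1/PS0)
  lvl2: tbl 0x3B, slot 17 ⇒ 0x3F007 (P1/RW1/US1/PS0)
  → PA=0x3F2BB  (3 entries read)
#4 VA=0x401E153C5 (r,kernel):
  lvl0: tbl 0x23, slot 16 ⇒ 0x43007 (P1/RW1/US1/PS0)
  lvl1: tbl 0x43, slot 15 ⇒ 0x47007 (P1/RW1/US1/PS0)
  lvl2: tbl 0x47, slot 21 ⇒ 0x4B007 (P1/RW1/US1/PS0)
  → PA=0x4B3C5  (3 entries read)

Access #1 PA: 0x32767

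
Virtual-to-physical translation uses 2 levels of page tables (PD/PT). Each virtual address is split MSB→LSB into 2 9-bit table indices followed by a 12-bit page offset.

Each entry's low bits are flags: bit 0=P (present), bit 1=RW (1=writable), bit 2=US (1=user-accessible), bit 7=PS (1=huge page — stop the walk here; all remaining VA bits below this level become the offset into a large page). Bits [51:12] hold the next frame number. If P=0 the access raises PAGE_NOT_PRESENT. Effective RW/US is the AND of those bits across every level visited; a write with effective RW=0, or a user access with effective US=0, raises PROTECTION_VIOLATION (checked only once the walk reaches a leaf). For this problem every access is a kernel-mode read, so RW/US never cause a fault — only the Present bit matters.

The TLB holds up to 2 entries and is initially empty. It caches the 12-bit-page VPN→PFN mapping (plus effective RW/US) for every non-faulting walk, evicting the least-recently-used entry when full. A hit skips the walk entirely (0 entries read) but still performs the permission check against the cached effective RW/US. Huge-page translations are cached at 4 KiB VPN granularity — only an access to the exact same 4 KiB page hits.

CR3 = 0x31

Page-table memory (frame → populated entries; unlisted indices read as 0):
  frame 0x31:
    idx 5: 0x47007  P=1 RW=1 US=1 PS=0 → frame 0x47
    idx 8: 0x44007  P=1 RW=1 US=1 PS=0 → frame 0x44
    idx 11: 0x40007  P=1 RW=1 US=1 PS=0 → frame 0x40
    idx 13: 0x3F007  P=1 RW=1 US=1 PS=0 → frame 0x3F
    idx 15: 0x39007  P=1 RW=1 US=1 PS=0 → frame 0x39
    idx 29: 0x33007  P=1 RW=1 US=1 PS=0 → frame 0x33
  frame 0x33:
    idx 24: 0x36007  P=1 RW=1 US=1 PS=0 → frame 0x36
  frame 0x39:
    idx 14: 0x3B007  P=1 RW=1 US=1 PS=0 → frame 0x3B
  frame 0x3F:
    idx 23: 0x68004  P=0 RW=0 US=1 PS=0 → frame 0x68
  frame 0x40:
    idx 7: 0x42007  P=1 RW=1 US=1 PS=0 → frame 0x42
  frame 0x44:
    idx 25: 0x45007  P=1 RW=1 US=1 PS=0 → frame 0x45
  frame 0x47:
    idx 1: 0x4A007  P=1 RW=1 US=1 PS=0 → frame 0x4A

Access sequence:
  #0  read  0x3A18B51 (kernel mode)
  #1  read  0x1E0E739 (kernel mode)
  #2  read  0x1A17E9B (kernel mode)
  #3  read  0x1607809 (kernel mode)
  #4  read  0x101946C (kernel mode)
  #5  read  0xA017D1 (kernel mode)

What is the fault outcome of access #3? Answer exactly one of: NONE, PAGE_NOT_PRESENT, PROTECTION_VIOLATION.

Trace:
#0 VA=0x3A18B51 (r,kernel):
  L0: frame=0x31 idx=29 entry=0x33007 [P=1 RW=1 US=1 PS=0]
  L1: frame=0x33 idx=24 entry=0x36007 [P=1 RW=1 US=1 PS=0]
  ⇒ phys 0x36B51  [2 reads]
#1 VA=0x1E0E739 (r,kernel):
  L0: frame=0x31 idx=15 entry=0x39007 [P=1 RW=1 US=1 PS=0]
  L1: frame=0x39 idx=14 entry=0x3B007 [P=1 RW=1 US=1 PS=0]
  ⇒ phys 0x3B739  [2 reads]
#2 VA=0x1A17E9B (r,kernel):
  L0: frame=0x31 idx=13 entry=0x3F007 [P=1 RW=1 US=1 PS=0]
  L1: frame=0x3F idx=23 entry=0x68004 [P=0 RW=0 US=1 PS=0]
  ⇒ fault: PAGE_NOT_PRESENT  — 2 lookups
#3 VA=0x1607809 (r,kernel):
  L0: frame=0x31 idx=11 entry=0x40007 [P=1 RW=1 US=1 PS=0]
  L1: frame=0x40 idx=7 entry=0x42007 [P=1 RW=1 US=1 PS=0]
  ⇒ phys 0x42809  [2 reads]
#4 VA=0x101946C (r,kernel):
  L0: frame=0x31 idx=8 entry=0x44007 [P=1 RW=1 US=1 PS=0]
  L1: frame=0x44 idx=25 entry=0x45007 [P=1 RW=1 US=1 PS=0]
  ⇒ phys 0x4546C  [2 reads]
#5 VA=0xA017D1 (r,kernel):
  L0: frame=0x31 idx=5 entry=0x47007 [P=1 RW=1 US=1 PS=0]
  L1: frame=0x47 idx=1 entry=0x4A007 [P=1 RW=1 US=1 PS=0]
  ⇒ phys 0x4A7D1  [2 reads]

Access #3 fault: NONE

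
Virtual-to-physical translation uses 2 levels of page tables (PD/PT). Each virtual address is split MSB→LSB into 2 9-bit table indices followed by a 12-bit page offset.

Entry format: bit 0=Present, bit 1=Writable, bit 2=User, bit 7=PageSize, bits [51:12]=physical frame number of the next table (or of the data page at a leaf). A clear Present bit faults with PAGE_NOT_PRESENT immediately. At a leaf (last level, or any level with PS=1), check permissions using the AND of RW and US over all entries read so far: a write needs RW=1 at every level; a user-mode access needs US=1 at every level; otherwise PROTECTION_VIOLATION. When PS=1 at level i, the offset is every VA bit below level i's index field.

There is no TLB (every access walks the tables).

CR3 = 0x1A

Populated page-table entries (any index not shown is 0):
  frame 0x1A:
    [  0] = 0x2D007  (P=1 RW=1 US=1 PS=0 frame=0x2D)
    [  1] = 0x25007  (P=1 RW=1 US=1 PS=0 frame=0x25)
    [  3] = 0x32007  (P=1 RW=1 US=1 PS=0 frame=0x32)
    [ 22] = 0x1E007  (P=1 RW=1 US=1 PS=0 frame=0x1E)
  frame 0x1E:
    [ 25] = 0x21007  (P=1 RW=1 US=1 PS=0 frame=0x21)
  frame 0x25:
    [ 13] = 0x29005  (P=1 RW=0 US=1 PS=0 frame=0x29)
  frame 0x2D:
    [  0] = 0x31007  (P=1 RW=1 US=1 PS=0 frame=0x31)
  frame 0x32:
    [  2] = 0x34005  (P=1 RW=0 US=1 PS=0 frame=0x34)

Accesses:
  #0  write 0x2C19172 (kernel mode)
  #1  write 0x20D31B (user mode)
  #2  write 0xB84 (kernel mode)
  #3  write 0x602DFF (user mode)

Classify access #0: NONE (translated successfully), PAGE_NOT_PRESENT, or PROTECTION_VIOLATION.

Walk each access:
#0 VA=0x2C19172 (w,kernel):
  [0] read 0x1A idx=22: raw=0x1E007 flags P=1 W=1 U=1 S=0
  [1] read 0x1E idx=25: raw=0x21007 flags P=1 W=1 U=1 S=0
  ⇒ phys 0x21172  [2 reads]
#1 VA=0x20D31B (w,user):
  [0] read 0x1A idx=1: raw=0x25007 flags P=1 W=1 U=1 S=0
  [1] read 0x25 idx=13: raw=0x29005 flags P=1 W=0 U=1 S=0
  ✗ PROTECTION_VIOLATION  [2 reads]
#2 VA=0xB84 (w,kernel):
  [0] read 0x1A idx=0: raw=0x2D007 flags P=1 W=1 U=1 S=0
  [1] read 0x2D idx=0: raw=0x31007 flags P=1 W=1 U=1 S=0
  ⇒ phys 0x31B84  [2 reads]
#3 VA=0x602DFF (w,user):
  [0] read 0x1A idx=3: raw=0x32007 flags P=1 W=1 U=1 S=0
  [1] read 0x32 idx=2: raw=0x34005 flags P=1 W=0 U=1 S=0
  ✗ PROTECTION_VIOLATION  [2 reads]

Access #0 fault: NONE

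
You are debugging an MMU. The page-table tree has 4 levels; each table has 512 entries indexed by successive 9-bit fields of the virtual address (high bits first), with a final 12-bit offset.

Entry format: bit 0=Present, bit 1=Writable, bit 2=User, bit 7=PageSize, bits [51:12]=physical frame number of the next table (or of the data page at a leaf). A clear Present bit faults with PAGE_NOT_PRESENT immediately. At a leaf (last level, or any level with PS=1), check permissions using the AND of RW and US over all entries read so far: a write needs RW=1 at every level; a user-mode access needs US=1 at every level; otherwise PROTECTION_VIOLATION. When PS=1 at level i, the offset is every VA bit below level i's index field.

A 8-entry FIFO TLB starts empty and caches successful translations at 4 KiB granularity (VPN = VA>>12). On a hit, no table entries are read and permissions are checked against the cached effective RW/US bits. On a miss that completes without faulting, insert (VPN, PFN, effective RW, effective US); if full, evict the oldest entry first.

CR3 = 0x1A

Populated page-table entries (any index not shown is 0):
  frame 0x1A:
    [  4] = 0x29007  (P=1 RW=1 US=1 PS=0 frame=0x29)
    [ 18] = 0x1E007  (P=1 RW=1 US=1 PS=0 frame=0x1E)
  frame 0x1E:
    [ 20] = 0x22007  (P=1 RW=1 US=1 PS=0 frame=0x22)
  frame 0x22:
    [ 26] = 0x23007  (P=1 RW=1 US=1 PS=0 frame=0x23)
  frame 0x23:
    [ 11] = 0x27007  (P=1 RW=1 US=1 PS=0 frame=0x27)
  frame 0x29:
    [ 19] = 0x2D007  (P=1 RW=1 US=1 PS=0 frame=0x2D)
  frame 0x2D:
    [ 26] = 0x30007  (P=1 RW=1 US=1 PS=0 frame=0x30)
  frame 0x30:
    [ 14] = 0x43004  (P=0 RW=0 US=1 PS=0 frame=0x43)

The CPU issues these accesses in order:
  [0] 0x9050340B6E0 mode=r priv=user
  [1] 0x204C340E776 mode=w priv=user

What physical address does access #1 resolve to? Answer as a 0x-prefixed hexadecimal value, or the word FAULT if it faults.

Per-access translation:
#0 VA=0x9050340B6E0 (r,user):
  L0 @0x1A[18] → 0x1E007  P=1,RW=1,US=1,PS=0
  L1 @0x1E[20] → 0x22007  P=1,RW=1,US=1,PS=0
  L2 @0x22[26] → 0x23007  P=1,RW=1,US=1,PS=0
  L3 @0x23[11] → 0x27007  P=1,RW=1,US=1,PS=0
  ✓ 0x276E0  — 4 lookups
#1 VA=0x204C340E776 (w,user):
  L0 @0x1A[4] → 0x29007  P=1,RW=1,US=1,PS=0
  L1 @0x29[19] → 0x2D007  P=1,RW=1,US=1,PS=0
  L2 @0x2D[26] → 0x30007  P=1,RW=1,US=1,PS=0
  L3 @0x30[14] → 0x43004  P=0,RW=0,US=1,PS=0
  → PAGE_NOT_PRESENT  (4 entries read)

Access #1 PA: FAULT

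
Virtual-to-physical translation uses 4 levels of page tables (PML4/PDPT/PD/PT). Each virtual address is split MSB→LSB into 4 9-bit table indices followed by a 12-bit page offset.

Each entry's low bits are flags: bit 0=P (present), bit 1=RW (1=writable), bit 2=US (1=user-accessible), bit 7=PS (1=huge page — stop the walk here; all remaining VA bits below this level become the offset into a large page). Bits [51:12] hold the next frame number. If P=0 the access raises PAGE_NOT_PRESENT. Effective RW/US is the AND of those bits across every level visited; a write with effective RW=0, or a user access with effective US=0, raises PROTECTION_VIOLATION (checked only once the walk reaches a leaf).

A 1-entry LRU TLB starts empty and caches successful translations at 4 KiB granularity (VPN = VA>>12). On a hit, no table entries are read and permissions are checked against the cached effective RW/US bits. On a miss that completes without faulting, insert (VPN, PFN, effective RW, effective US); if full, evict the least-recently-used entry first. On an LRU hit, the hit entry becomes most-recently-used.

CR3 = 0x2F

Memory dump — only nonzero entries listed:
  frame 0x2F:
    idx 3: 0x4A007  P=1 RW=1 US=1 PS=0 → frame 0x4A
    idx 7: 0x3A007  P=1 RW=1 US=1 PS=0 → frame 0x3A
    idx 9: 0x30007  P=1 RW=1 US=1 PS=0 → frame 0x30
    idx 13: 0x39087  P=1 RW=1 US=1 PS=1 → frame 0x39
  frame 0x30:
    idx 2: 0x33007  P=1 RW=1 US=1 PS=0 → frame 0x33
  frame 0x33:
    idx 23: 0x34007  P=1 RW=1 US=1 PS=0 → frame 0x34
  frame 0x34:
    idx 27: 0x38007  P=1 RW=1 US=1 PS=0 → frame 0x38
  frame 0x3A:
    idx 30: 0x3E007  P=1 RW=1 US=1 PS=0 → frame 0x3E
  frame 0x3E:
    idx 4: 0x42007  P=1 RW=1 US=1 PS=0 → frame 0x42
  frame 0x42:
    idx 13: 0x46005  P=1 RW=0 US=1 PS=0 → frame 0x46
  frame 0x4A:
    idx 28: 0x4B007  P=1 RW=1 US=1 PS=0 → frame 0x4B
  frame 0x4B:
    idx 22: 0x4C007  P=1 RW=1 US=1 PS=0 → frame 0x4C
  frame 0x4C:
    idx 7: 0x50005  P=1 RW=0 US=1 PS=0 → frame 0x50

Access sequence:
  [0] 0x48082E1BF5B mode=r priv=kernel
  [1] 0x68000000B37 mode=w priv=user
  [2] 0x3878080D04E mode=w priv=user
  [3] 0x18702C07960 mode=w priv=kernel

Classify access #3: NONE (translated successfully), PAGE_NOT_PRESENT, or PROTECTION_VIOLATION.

Per-access translation:
#0 VA=0x48082E1BF5B (r,kernel):
  [0] read 0x2F idx=9: raw=0x30007 flags P=1 W=1 U=1 S=0
  [1] read 0x30 idx=2: raw=0x33007 flags P=1 W=1 U=1 S=0
  [2] read 0x33 idx=23: raw=0x34007 flags P=1 W=1 U=1 S=0
  [3] read 0x34 idx=27: raw=0x38007 flags P=1 W=1 U=1 S=0
  ⇒ phys 0x38F5B  [4 reads]
#1 VA=0x68000000B37 (w,user):
  [0] read 0x2F idx=13: raw=0x39087 flags P=1 W=1 U=1 S=1
  ⇒ phys 0x39B37 (huge @L0)  [1 reads]
#2 VA=0x3878080D04E (w,user):
  [0] read 0x2F idx=7: raw=0x3A007 flags P=1 W=1 U=1 S=0
  [1] read 0x3A idx=30: raw=0x3E007 flags P=1 W=1 U=1 S=0
  [2] read 0x3E idx=4: raw=0x42007 flags P=1 W=1 U=1 S=0
  [3] read 0x42 idx=13: raw=0x46005 flags P=1 W=0 U=1 S=0
  ⇒ fault: PROTECTION_VIOLATION  — 4 lookups
#3 VA=0x18702C07960 (w,kernel):
  [0] read 0x2F idx=3: raw=0x4A007 flags P=1 W=1 U=1 S=0
  [1] read 0x4A idx=28: raw=0x4B007 flags P=1 W=1 U=1 S=0
  [2] read 0x4B idx=22: raw=0x4C007 flags P=1 W=1 U=1 S=0
  [3] read 0x4C idx=7: raw=0x50005 flags P=1 W=0 U=1 S=0
  ⇒ fault: PROTECTION_VIOLATION  — 4 lookups

Access #3 fault: PROTECTION_VIOLATION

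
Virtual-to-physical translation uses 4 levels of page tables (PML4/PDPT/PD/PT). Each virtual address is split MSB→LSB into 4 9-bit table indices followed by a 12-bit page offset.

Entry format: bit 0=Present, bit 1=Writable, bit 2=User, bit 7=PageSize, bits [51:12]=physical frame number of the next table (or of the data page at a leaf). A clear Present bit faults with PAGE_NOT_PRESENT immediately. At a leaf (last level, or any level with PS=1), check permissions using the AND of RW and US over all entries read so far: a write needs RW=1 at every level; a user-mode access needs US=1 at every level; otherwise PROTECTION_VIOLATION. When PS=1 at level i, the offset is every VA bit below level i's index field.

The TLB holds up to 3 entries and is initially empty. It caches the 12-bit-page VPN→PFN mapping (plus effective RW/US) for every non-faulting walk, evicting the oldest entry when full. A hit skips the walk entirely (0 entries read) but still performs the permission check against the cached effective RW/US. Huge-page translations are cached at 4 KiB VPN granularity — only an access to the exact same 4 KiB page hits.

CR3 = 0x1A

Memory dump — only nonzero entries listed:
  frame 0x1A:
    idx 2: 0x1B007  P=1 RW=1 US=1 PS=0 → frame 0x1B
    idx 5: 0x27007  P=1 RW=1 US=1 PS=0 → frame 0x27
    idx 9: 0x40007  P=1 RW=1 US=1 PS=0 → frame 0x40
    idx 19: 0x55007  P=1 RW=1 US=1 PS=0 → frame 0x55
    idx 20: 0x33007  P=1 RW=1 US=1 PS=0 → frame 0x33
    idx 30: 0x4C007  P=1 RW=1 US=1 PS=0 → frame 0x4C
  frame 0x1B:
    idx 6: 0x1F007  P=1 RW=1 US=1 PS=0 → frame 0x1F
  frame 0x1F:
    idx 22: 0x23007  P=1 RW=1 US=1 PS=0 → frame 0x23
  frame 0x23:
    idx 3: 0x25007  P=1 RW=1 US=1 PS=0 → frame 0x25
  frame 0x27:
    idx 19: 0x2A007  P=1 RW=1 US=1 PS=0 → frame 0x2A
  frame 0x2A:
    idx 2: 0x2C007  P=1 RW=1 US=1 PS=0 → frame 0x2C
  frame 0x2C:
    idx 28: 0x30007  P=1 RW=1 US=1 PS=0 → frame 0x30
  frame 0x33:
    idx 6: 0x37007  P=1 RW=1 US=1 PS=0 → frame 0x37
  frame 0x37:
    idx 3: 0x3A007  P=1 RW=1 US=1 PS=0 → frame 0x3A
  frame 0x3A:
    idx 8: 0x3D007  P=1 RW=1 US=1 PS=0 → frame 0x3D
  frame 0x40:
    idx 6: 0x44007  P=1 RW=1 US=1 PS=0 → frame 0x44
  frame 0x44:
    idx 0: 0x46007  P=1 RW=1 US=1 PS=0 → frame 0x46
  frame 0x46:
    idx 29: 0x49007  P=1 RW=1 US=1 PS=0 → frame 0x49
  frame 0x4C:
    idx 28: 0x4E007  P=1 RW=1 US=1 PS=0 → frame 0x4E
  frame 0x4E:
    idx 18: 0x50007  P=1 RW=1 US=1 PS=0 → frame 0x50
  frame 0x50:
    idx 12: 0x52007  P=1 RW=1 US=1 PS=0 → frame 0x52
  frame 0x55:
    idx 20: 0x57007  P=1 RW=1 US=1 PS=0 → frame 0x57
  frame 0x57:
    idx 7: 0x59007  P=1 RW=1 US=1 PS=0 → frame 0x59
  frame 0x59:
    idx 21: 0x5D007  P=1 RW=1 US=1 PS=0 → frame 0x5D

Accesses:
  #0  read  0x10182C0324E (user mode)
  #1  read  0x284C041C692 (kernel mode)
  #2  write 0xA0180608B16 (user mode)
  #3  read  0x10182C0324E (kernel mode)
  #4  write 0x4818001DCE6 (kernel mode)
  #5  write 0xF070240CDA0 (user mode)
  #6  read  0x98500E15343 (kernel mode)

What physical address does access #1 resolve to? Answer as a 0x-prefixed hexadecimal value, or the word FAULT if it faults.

Trace:
#0 VA=0x10182C0324E (r,user):
  lvl0: tbl 0x1A, slot 2 ⇒ 0x1B007 (P1/RW1/US1/PS0)
  lvl1: tbl 0x1B, slot 6 ⇒ 0x1F007 (P1/RW1/US1/PS0)
  lvl2: tbl 0x1F, slot 22 ⇒ 0x23007 (P1/RW1/US1/PS0)
  lvl3: tbl 0x23, slot 3 ⇒ 0x25007 (P1/RW1/US1/PS0)
  ✓ 0x2524E  — 4 lookups
#1 VA=0x284C041C692 (r,kernel):
  lvl0: tbl 0x1A, slot 5 ⇒ 0x27007 (P1/RW1/US1/PS0)
  lvl1: tbl 0x27, slot 19 ⇒ 0x2A007 (P1/RW1/US1/PS0)
  lvl2: tbl 0x2A, slot 2 ⇒ 0x2C007 (P1/RW1/US1/PS0)
  lvl3: tbl 0x2C, slot 28 ⇒ 0x30007 (P1/RW1/US1/PS0)
  ✓ 0x30692  — 4 lookups
#2 VA=0xA0180608B16 (w,user):
  lvl0: tbl 0x1A, slot 20 ⇒ 0x33007 (P1/RW1/US1/PS0)
  lvl1: tbl 0x33, slot 6 ⇒ 0x37007 (P1/RW1/US1/PS0)
  lvl2: tbl 0x37, slot 3 ⇒ 0x3A007 (P1/RW1/US1/PS0)
  lvl3: tbl 0x3A, slot 8 ⇒ 0x3D007 (P1/RW1/US1/PS0)
  ✓ 0x3DB16  — 4 lookups
#3 VA=0x10182C0324E (r,kernel):
  TLB hit vpn=0x10182C03 → PA=0x2524E
#4 VA=0x4818001DCE6 (w,kernel):
  lvl0: tbl 0x1A, slot 9 ⇒ 0x40007 (P1/RW1/US1/PS0)
  lvl1: tbl 0x40, slot 6 ⇒ 0x44007 (P1/RW1/US1/PS0)
  lvl2: tbl 0x44, slot 0 ⇒ 0x46007 (P1/RW1/US1/PS0)
  lvl3: tbl 0x46, slot 29 ⇒ 0x49007 (P1/RW1/US1/PS0)
  ✓ 0x49CE6  — 4 lookups
#5 VA=0xF070240CDA0 (w,user):
  lvl0: tbl 0x1A, slot 30 ⇒ 0x4C007 (P1/RW1/US1/PS0)
  lvl1: tbl 0x4C, slot 28 ⇒ 0x4E007 (P1/RW1/US1/PS0)
  lvl2: tbl 0x4E, slot 18 ⇒ 0x50007 (P1/RW1/US1/PS0)
  lvl3: tbl 0x50, slot 12 ⇒ 0x52007 (P1/RW1/US1/PS0)
  ✓ 0x52DA0  — 4 lookups
#6 VA=0x98500E15343 (r,kernel):
  lvl0: tbl 0x1A, slot 19 ⇒ 0x55007 (P1/RW1/US1/PS0)
  lvl1: tbl 0x55, slot 20 ⇒ 0x57007 (P1/RW1/US1/PS0)
  lvl2: tbl 0x57, slot 7 ⇒ 0x59007 (P1/RW1/US1/PS0)
  lvl3: tbl 0x59, slot 21 ⇒ 0x5D007 (P1/RW1/US1/PS0)
  ✓ 0x5D343  — 4 lookups

Access #1 PA: 0x30692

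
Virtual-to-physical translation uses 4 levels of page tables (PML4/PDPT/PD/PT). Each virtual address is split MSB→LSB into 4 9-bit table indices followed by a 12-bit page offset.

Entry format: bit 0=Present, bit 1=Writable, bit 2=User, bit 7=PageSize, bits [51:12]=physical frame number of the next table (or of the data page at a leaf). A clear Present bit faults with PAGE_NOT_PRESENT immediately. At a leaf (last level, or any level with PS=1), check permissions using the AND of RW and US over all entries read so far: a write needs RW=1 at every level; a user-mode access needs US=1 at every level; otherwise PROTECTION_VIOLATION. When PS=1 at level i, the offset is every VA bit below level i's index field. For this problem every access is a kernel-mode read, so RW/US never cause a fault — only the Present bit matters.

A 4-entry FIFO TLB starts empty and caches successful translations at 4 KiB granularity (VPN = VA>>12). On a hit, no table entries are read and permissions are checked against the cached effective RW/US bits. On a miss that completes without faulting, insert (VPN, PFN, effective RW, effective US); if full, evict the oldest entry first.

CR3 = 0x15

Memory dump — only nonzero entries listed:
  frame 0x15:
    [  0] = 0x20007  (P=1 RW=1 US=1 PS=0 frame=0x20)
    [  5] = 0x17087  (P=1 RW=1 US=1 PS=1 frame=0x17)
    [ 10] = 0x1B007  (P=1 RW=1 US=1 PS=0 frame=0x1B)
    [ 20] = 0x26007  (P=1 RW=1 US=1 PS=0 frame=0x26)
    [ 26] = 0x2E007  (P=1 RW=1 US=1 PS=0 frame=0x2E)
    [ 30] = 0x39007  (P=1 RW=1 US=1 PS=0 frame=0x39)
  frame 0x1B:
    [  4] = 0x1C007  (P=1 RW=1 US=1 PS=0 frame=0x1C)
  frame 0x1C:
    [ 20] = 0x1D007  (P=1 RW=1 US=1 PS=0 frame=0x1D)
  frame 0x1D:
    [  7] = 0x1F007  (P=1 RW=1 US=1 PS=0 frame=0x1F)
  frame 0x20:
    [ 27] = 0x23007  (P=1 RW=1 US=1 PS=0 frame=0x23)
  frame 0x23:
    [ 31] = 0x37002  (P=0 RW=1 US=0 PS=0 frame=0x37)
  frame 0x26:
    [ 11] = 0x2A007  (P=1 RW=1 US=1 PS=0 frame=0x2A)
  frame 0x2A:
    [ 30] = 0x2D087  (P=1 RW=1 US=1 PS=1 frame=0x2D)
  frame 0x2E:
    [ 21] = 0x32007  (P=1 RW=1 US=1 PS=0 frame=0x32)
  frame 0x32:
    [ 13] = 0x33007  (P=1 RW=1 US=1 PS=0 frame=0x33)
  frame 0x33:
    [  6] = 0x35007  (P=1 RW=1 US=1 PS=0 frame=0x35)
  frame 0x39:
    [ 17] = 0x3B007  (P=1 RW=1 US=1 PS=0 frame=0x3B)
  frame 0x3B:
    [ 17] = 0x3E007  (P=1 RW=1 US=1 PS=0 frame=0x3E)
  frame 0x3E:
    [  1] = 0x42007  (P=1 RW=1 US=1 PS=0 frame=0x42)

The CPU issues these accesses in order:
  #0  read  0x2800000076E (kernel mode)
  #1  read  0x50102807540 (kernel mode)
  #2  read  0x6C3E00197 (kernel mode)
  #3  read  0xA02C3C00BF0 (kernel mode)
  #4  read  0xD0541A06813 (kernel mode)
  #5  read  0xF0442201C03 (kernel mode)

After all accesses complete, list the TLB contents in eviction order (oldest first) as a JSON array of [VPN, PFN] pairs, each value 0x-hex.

Walk each access:
#0 VA=0x2800000076E (r,kernel):
  [0] read 0x15 idx=5: raw=0x17087 flags P=1 W=1 U=1 S=1
  → PA=0x1776E (huge @L0)  (1 entries read)
#1 VA=0x50102807540 (r,kernel):
  [0] read 0x15 idx=10: raw=0x1B007 flags P=1 W=1 U=1 S=0
  [1] read 0x1B idx=4: raw=0x1C007 flags P=1 W=1 U=1 S=0
  [2] read 0x1C idx=20: raw=0x1D007 flags P=1 W=1 U=1 S=0
  [3] read 0x1D idx=7: raw=0x1F007 flags P=1 W=1 U=1 S=0
  → PA=0x1F540  (4 entries read)
#2 VA=0x6C3E00197 (r,kernel):
  [0] read 0x15 idx=0: raw=0x20007 flags P=1 W=1 U=1 S=0
  [1] read 0x20 idx=27: raw=0x23007 flags P=1 W=1 U=1 S=0
  [2] read 0x23 idx=31: raw=0x37002 flags P=0 W=1 U=0 S=0
  → PAGE_NOT_PRESENT  (3 entries read)
#3 VA=0xA02C3C00BF0 (r,kernel):
  [0] read 0x15 idx=20: raw=0x26007 flags P=1 W=1 U=1 S=0
  [1] read 0x26 idx=11: raw=0x2A007 flags P=1 W=1 U=1 S=0
  [2] read 0x2A idx=30: raw=0x2D087 flags P=1 W=1 U=1 S=1
  → PA=0x2DBF0 (huge @L2)  (3 entries read)
#4 VA=0xD0541A06813 (r,kernel):
  [0] read 0x15 idx=26: raw=0x2E007 flags P=1 W=1 U=1 S=0
  [1] read 0x2E idx=21: raw=0x32007 flags P=1 W=1 U=1 S=0
  [2] read 0x32 idx=13: raw=0x33007 flags P=1 W=1 U=1 S=0
  [3] read 0x33 idx=6: raw=0x35007 flags P=1 W=1 U=1 S=0
  → PA=0x35813  (4 entries read)
#5 VA=0xF0442201C03 (r,kernel):
  [0] read 0x15 idx=30: raw=0x39007 flags P=1 W=1 U=1 S=0
  [1] read 0x39 idx=17: raw=0x3B007 flags P=1 W=1 U=1 S=0
  [2] read 0x3B idx=17: raw=0x3E007 flags P=1 W=1 U=1 S=0
  [3] read 0x3E idx=1: raw=0x42007 flags P=1 W=1 U=1 S=0
  → PA=0x42C03  (4 entries read)

TLB: [["0x50102807", "0x1F"], ["0xA02C3C00", "0x2D"], ["0xD0541A06", "0x35"], ["0xF0442201", "0x42"]]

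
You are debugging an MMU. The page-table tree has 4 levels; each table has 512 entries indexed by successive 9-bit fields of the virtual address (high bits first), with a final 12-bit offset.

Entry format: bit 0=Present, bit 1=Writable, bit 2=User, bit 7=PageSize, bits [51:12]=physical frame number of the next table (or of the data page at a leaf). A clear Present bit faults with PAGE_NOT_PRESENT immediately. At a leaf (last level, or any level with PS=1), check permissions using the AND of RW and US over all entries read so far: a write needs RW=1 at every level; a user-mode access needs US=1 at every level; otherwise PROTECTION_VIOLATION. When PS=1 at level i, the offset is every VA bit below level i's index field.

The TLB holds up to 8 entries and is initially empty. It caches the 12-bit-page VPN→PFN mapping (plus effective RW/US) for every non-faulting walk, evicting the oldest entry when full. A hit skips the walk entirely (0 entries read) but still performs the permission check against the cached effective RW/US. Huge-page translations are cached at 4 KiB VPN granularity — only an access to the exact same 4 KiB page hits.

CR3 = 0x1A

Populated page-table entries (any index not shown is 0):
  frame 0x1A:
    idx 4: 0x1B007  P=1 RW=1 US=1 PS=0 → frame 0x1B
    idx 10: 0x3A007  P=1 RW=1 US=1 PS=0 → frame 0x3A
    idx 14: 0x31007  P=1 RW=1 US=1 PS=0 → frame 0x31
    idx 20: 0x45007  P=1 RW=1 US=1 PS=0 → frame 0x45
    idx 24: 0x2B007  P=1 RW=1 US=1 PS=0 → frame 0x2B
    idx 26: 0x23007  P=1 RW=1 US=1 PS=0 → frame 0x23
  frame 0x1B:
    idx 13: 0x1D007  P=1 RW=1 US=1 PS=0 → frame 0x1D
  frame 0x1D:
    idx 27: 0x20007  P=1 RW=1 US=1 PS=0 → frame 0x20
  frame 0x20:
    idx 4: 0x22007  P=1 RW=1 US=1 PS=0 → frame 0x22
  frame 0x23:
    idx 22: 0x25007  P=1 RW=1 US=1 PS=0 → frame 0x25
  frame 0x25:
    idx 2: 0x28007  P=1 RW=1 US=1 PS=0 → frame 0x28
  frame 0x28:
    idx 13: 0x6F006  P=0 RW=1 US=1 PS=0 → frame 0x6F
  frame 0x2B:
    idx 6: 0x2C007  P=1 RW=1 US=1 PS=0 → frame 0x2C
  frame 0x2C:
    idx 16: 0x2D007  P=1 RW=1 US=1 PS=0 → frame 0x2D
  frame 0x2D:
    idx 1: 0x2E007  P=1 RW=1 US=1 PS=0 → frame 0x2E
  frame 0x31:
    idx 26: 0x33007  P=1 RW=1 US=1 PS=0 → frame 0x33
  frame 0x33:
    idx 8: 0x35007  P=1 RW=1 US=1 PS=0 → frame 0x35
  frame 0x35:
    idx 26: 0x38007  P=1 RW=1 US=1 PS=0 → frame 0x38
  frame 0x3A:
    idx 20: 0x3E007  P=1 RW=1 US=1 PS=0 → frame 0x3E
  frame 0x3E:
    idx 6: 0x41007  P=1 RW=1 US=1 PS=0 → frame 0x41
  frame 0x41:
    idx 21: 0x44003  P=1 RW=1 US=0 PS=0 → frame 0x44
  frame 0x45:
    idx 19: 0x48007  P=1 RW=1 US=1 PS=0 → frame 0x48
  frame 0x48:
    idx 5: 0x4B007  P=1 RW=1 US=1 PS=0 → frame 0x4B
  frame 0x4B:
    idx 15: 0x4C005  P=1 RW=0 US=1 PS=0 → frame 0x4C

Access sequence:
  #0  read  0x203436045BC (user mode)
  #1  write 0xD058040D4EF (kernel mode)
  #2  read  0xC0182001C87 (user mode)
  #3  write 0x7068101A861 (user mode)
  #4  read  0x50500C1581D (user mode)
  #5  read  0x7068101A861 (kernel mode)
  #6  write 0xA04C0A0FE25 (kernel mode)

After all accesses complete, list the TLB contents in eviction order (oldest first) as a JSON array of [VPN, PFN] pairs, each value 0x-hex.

Trace:
#0 VA=0x203436045BC (r,user):
  L0 @0x1A[4] → 0x1B007  P=1,RW=1,US=1,PS=0
  L1 @0x1B[13] → 0x1D007  P=1,RW=1,US=1,PS=0
  L2 @0x1D[27] → 0x20007  P=1,RW=1,US=1,PS=0
  L3 @0x20[4] → 0x22007  P=1,RW=1,US=1,PS=0
  ⇒ phys 0x225BC  [4 reads]
#1 VA=0xD058040D4EF (w,kernel):
  L0 @0x1A[26] → 0x23007  P=1,RW=1,US=1,PS=0
  L1 @0x23[22] → 0x25007  P=1,RW=1,US=1,PS=0
  L2 @0x25[2] → 0x28007  P=1,RW=1,US=1,PS=0
  L3 @0x28[13] → 0x6F006  P=0,RW=1,US=1,PS=0
  → PAGE_NOT_PRESENT  (4 entries read)
#2 VA=0xC0182001C87 (r,user):
  L0 @0x1A[24] → 0x2B007  P=1,RW=1,US=1,PS=0
  L1 @0x2B[6] → 0x2C007  P=1,RW=1,US=1,PS=0
  L2 @0x2C[16] → 0x2D007  P=1,RW=1,US=1,PS=0
  L3 @0x2D[1] → 0x2E007  P=1,RW=1,US=1,PS=0
  ⇒ phys 0x2EC87  [4 reads]
#3 VA=0x7068101A861 (w,user):
  L0 @0x1A[14] → 0x31007  P=1,RW=1,US=1,PS=0
  L1 @0x31[26] → 0x33007  P=1,RW=1,US=1,PS=0
  L2 @0x33[8] → 0x35007  P=1,RW=1,US=1,PS=0
  L3 @0x35[26] → 0x38007  P=1,RW=1,US=1,PS=0
  ⇒ phys 0x38861  [4 reads]
#4 VA=0x50500C1581D (r,user):
  L0 @0x1A[10] → 0x3A007  P=1,RW=1,US=1,PS=0
  L1 @0x3A[20] → 0x3E007  P=1,RW=1,US=1,PS=0
  L2 @0x3E[6] → 0x41007  P=1,RW=1,US=1,PS=0
  L3 @0x41[21] → 0x44003  P=1,RW=1,US=0,PS=0
  → PROTECTION_VIOLATION  (4 entries read)
#5 VA=0x7068101A861 (r,kernel):
  TLB hit vpn=0x7068101A → PA=0x38861
#6 VA=0xA04C0A0FE25 (w,kernel):
  L0 @0x1A[20] → 0x45007  P=1,RW=1,US=1,PS=0
  L1 @0x45[19] → 0x48007  P=1,RW=1,US=1,PS=0
  L2 @0x48[5] → 0x4B007  P=1,RW=1,US=1,PS=0
  L3 @0x4B[15] → 0x4C005  P=1,RW=0,US=1,PS=0
  → PROTECTION_VIOLATION  (4 entries read)

TLB: [["0x20343604", "0x22"], ["0xC0182001", "0x2E"], ["0x7068101A", "0x38"]]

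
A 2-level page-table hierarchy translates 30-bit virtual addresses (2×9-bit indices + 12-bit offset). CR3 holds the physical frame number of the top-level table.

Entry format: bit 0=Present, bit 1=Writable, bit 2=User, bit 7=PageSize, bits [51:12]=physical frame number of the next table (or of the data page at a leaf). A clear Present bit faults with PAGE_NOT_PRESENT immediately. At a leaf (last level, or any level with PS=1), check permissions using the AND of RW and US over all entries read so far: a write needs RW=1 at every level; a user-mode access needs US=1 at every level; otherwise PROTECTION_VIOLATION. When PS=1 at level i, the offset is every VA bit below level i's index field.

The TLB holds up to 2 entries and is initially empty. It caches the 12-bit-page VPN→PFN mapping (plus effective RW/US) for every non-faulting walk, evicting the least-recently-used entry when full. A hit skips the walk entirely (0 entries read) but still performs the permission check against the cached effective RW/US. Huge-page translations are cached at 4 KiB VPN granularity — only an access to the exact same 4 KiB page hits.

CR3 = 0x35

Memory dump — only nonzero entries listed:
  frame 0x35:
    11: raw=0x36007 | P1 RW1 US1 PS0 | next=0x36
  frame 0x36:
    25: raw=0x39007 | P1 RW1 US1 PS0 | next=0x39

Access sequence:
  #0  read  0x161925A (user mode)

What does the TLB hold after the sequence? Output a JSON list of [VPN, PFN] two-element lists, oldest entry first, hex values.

Walk each access:
#0 VA=0x161925A (r,user):
  lvl0: tbl 0x35, slot 11 ⇒ 0x36007 (P1/RW1/US1/PS0)
  lvl1: tbl 0x36, slot 25 ⇒ 0x39007 (P1/RW1/US1/PS0)
  ✓ 0x3925A  — 2 lookups

TLB: [["0x1619", "0x39"]]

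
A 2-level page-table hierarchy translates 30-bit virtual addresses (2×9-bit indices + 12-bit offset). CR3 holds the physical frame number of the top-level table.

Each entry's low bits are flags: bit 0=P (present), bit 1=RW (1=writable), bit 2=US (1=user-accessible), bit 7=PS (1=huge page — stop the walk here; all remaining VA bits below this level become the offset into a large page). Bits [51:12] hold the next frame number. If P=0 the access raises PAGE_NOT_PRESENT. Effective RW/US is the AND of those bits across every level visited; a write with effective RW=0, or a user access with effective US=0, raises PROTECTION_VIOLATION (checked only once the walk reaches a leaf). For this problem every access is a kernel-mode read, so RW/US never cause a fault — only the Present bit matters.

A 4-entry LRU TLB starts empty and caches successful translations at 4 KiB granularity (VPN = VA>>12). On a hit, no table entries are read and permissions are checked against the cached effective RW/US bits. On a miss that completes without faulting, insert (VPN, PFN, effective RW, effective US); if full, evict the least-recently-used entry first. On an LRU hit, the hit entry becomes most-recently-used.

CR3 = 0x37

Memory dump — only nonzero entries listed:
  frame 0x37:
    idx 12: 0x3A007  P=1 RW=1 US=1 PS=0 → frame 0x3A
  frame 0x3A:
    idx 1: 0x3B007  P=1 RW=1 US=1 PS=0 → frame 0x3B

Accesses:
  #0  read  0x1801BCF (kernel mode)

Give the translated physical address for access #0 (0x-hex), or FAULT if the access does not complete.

Walk each access:
#0 VA=0x1801BCF (r,kernel):
  L0: frame=0x37 idx=12 entry=0x3A007 [P=1 RW=1 US=1 PS=0]
  L1: frame=0x3A idx=1 entry=0x3B007 [P=1 RW=1 US=1 PS=0]
  ✓ 0x3BBCF  — 2 lookups

Access #0 PA: 0x3BBCF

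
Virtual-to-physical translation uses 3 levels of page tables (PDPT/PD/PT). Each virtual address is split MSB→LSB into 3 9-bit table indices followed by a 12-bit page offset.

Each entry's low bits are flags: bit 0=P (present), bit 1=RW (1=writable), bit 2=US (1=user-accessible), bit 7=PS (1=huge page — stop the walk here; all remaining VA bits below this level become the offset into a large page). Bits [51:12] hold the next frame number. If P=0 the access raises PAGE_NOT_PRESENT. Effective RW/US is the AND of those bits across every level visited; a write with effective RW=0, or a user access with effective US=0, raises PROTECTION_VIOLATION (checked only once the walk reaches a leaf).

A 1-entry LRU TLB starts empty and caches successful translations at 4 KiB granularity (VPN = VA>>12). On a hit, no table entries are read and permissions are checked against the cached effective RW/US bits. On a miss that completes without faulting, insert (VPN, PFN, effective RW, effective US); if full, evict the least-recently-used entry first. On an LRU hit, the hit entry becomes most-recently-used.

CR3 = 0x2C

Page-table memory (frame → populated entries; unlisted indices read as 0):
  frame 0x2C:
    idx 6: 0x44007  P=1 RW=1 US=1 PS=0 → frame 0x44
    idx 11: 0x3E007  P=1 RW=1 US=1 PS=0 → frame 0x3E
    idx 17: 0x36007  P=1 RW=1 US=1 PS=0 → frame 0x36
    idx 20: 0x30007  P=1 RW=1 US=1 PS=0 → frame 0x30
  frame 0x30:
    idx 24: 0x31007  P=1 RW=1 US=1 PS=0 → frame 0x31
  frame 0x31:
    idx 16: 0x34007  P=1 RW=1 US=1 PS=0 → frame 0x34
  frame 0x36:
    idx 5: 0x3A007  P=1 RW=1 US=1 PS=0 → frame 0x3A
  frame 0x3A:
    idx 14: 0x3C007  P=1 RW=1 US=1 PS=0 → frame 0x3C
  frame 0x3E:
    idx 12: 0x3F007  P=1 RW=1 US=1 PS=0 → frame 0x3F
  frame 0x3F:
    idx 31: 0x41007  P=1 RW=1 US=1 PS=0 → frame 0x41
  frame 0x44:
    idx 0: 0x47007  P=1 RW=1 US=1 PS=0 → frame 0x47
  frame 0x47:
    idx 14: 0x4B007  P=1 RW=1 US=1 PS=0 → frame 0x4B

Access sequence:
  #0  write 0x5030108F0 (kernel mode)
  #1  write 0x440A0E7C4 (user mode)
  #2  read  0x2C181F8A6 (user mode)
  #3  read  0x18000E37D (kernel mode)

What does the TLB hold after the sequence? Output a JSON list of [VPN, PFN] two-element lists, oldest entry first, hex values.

Walk each access:
#0 VA=0x5030108F0 (w,kernel):
  [0] read 0x2C idx=20: raw=0x30007 flags P=1 W=1 U=1 S=0
  [1] read 0x30 idx=24: raw=0x31007 flags P=1 W=1 U=1 S=0
  [2] read 0x31 idx=16: raw=0x34007 flags P=1 W=1 U=1 S=0
  → PA=0x348F0  (3 entries read)
#1 VA=0x440A0E7C4 (w,user):
  [0] read 0x2C idx=17: raw=0x36007 flags P=1 W=1 U=1 S=0
  [1] read 0x36 idx=5: raw=0x3A007 flags P=1 W=1 U=1 S=0
  [2] read 0x3A idx=14: raw=0x3C007 flags P=1 W=1 U=1 S=0
  → PA=0x3C7C4  (3 entries read)
#2 VA=0x2C181F8A6 (r,user):
  [0] read 0x2C idx=11: raw=0x3E007 flags P=1 W=1 U=1 S=0
  [1] read 0x3E idx=12: raw=0x3F007 flags P=1 W=1 U=1 S=0
  [2] read 0x3F idx=31: raw=0x41007 flags P=1 W=1 U=1 S=0
  → PA=0x418A6  (3 entries read)
#3 VA=0x18000E37D (r,kernel):
  [0] read 0x2C idx=6: raw=0x44007 flags P=1 W=1 U=1 S=0
  [1] read 0x44 idx=0: raw=0x47007 flags P=1 W=1 U=1 S=0
  [2] read 0x47 idx=14: raw=0x4B007 flags P=1 W=1 U=1 S=0
  → PA=0x4B37D  (3 entries read)

TLB: [["0x18000E", "0x4B"]]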